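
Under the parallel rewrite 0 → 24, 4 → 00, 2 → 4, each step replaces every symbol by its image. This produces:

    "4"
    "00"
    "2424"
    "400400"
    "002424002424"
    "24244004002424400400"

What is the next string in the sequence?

φ(24244004002424400400) expands symbol-by-symbol to 4 00 4 00 00 24 24 00 24 24 4 00 4 00 00 24 24 00 24 24; joining the 20 pieces gives the next term.

400400002424002424400400002424002424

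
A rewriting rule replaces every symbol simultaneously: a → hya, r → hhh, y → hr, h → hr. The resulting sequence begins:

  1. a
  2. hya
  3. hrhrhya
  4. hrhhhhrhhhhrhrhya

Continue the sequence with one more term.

hrhhhhrhrhrhrhhhhrhrhrhrhhhhrhhhhrhrhya

Replace each of the 17 characters of hrhhhhrhhhhrhrhya in place — hr hhh hr hr hr hr hhh hr hr hr hr hhh hr hhh hr hr hya — and concatenate.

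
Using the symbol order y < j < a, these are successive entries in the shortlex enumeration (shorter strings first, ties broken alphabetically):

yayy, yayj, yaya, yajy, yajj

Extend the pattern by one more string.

The successor of yajj increments the rightmost position that isn't already a and resets every position after it to y.

yaja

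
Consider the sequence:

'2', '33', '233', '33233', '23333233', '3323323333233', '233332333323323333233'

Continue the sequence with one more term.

This is a Fibonacci-style word recurrence s(k) = s(k−2)·s(k−1): e.g. 2·33 = 233.
Continuing: 3323323333233 · 233332333323323333233 gives term 8.

3323323333233233332333323323333233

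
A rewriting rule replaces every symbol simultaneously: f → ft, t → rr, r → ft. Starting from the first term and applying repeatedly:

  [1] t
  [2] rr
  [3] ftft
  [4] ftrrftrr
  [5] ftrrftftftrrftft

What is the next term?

Rewriting the 16 symbols of ftrrftftftrrftft one by one yields ft rr ft ft ft rr ft rr ft rr ft ft ft rr ft rr; concatenated:

ftrrftftftrrftrrftrrftftftrrftrr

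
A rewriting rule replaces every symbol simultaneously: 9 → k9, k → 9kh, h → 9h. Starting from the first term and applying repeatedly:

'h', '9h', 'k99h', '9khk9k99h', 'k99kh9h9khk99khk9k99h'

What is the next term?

Applying the rule to each of the 21 symbols of k99kh9h9khk99khk9k99h gives the pieces 9kh k9 k9 9kh 9h k9 9h k9 9kh 9h 9kh k9 k9 9kh 9h 9kh k9 9kh k9 k9 9h, which concatenate to the answer.

9khk9k99kh9hk99hk99kh9h9khk9k99kh9h9khk99khk9k99h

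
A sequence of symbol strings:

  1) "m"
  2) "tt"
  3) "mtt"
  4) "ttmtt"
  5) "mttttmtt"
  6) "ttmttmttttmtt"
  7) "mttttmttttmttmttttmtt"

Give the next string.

ttmttmttttmttmttttmttttmttmttttmtt

Each term (from the third on) is the two preceding terms concatenated in order: term 3 = m·tt = mtt.
So term 8 is ttmttmttttmtt·mttttmttttmttmttttmtt.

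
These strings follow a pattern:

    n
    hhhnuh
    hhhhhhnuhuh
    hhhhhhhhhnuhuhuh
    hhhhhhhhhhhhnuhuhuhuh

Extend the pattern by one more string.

Every step adds hhh to the front and uh to the end of the previous string.
So the next term is hhh·hhhhhhhhhhhhnuhuhuhuh·uh.

hhhhhhhhhhhhhhhnuhuhuhuhuh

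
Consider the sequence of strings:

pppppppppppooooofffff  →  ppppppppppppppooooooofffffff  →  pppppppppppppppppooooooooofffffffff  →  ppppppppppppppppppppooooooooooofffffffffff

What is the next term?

Reading off run lengths: p runs 11, 14, 17, 20; o runs 5, 7, 9, 11; f runs 5, 7, 9, 11 — each is linear in n, where the shown terms are n = 3, 4, 5, 6.
For the next term, n = 7, so the run lengths are 23, 13, 13.

pppppppppppppppppppppppooooooooooooofffffffffffff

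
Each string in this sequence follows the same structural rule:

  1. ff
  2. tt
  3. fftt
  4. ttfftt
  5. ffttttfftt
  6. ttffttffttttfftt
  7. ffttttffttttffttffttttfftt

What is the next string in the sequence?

This is a Fibonacci-style word recurrence s(k) = s(k−2)·s(k−1): e.g. ff·tt = fftt.
Continuing: ttffttffttttfftt · ffttttffttttffttffttttfftt gives term 8.

ttffttffttttffttffttttffttttffttffttttfftt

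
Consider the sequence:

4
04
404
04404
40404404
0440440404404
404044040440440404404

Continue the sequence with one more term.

Each term (from the third on) is the two preceding terms concatenated in order: term 3 = 4·04 = 404.
The next term joins 0440440404404 and 404044040440440404404.

0440440404404404044040440440404404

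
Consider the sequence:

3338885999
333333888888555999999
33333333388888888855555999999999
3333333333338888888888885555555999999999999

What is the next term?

333333333333333888888888888888555555555999999999999999

Term n consists of 3n 3's, followed by 3n 8's, followed by 2n-1 5's, followed by 3n 9's (n = 1, 2, …).
Setting n = 5 gives 15, 15, 9, 15 characters in each block.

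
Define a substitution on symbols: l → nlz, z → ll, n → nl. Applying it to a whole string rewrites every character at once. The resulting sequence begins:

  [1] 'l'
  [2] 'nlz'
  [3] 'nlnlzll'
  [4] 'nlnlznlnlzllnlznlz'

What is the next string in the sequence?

nlnlznlnlzllnlnlznlnlzllnlznlznlnlzllnlnlzll

φ(nlnlznlnlzllnlznlz) expands symbol-by-symbol to nl nlz nl nlz ll nl nlz nl nlz ll nlz nlz nl nlz ll nl nlz ll; joining the 18 pieces gives the next term.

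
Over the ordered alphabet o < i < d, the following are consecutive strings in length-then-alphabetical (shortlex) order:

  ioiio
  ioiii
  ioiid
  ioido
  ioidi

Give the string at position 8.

iodoi

Continuing the enumeration 3 steps past ioidi: ioidi → ioidd → iodoo → (answer).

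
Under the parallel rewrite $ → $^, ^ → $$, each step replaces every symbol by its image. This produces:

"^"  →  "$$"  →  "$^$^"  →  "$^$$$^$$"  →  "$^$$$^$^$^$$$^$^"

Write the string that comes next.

Applying the rule to each of the 16 symbols of $^$$$^$^$^$$$^$^ gives the pieces $^ $$ $^ $^ $^ $$ $^ $$ $^ $$ $^ $^ $^ $$ $^ $$, which concatenate to the answer.

$^$$$^$^$^$$$^$$$^$$$^$^$^$$$^$$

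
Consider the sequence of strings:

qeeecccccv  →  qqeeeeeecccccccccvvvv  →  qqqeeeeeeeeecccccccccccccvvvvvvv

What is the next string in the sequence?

qqqqeeeeeeeeeeeecccccccccccccccccvvvvvvvvvv

Reading off run lengths: q runs 1, 2, 3; e runs 3, 6, 9; c runs 5, 9, 13; v runs 1, 4, 7 — each is linear in n (n = 1, 2, …).
At n = 4 the blocks have lengths 4, 12, 17, 10.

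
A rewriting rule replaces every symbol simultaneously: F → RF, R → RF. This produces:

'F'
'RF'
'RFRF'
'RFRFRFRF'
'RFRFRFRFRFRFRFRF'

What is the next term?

Rewriting the 16 symbols of RFRFRFRFRFRFRFRF one by one yields RF RF RF RF RF RF RF RF RF RF RF RF RF RF RF RF; concatenated:

RFRFRFRFRFRFRFRFRFRFRFRFRFRFRFRF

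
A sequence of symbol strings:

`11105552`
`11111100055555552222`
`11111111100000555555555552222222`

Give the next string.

11111111111100000005555555555555552222222222

Reading off run lengths: 1 runs 3, 6, 9; 0 runs 1, 3, 5; 5 runs 3, 7, 11; 2 runs 1, 4, 7 — each is linear in n (n = 1, 2, …).
Setting n = 4 gives 12, 7, 15, 10 characters in each block.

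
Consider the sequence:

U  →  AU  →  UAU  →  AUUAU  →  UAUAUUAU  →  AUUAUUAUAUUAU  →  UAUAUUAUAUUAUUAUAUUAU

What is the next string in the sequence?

Each term (from the third on) is the two preceding terms concatenated in order: term 3 = U·AU = UAU.
The next term joins AUUAUUAUAUUAU and UAUAUUAUAUUAUUAUAUUAU.

AUUAUUAUAUUAUUAUAUUAUAUUAUUAUAUUAU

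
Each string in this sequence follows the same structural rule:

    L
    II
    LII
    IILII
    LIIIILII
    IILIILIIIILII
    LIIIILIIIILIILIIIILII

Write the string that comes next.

IILIILIIIILIILIIIILIIIILIILIIIILII

Each term (from the third on) is the two preceding terms concatenated in order: term 3 = L·II = LII.
So term 8 is IILIILIIIILII·LIIIILIIIILIILIIIILII.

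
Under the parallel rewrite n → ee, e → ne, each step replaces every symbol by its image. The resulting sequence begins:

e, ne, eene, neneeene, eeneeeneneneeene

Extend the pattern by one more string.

Rewriting the 16 symbols of eeneeeneneneeene one by one yields ne ne ee ne ne ne ee ne ee ne ee ne ne ne ee ne; concatenated:

neneeeneneneeeneeeneeeneneneeene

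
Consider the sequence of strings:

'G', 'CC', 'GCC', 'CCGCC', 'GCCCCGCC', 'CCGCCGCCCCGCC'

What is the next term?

GCCCCGCCCCGCCGCCCCGCC

This is a Fibonacci-style word recurrence s(k) = s(k−2)·s(k−1): e.g. G·CC = GCC.
The next term joins GCCCCGCC and CCGCCGCCCCGCC.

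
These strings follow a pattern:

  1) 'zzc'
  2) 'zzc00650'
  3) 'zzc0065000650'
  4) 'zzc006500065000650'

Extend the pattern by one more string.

Every step adds 00650 to the end: s(k+1) = s(k)·00650.
Applying this once more to zzc006500065000650:

zzc00650006500065000650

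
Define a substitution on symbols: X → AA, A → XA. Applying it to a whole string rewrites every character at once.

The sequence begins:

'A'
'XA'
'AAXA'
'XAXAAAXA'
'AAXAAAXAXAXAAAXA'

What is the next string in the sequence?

φ(AAXAAAXAXAXAAAXA) expands symbol-by-symbol to XA XA AA XA XA XA AA XA AA XA AA XA XA XA AA XA; joining the 16 pieces gives the next term.

XAXAAAXAXAXAAAXAAAXAAAXAXAXAAAXA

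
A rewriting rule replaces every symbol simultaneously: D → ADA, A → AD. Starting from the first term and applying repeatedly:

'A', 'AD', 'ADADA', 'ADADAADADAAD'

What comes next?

Expanding ADADAADADAAD: A→AD, D→ADA, A→AD, D→ADA, A→AD, A→AD, D→ADA, A→AD, D→ADA, A→AD, A→AD, D→ADA. Concatenated: AD ADA AD ADA AD AD ADA AD ADA AD AD ADA.

ADADAADADAADADADAADADAADADADA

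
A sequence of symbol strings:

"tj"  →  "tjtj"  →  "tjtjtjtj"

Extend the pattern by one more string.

Every step duplicates the string.
Doubling tjtjtjtj:

tjtjtjtjtjtjtjtj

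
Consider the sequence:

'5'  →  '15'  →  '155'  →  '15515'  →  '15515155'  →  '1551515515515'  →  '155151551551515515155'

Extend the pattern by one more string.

Each term (from the third on) is the previous term followed by the one before it: term 3 = 15·5 = 155.
So term 8 is 155151551551515515155·1551515515515.

1551515515515155151551551515515515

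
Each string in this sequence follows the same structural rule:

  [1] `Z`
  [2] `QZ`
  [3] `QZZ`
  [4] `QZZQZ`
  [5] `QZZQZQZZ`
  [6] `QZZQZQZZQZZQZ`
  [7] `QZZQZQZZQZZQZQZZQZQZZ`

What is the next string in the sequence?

Each term (from the third on) is the previous term followed by the one before it: term 3 = QZ·Z = QZZ.
Continuing: QZZQZQZZQZZQZQZZQZQZZ · QZZQZQZZQZZQZ gives term 8.

QZZQZQZZQZZQZQZZQZQZZQZZQZQZZQZZQZ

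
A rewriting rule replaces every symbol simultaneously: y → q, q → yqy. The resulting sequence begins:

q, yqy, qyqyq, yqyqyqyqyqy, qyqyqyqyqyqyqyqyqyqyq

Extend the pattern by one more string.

yqyqyqyqyqyqyqyqyqyqyqyqyqyqyqyqyqyqyqyqyqy

φ(qyqyqyqyqyqyqyqyqyqyq) expands symbol-by-symbol to yqy q yqy q yqy q yqy q yqy q yqy q yqy q yqy q yqy q yqy q yqy; joining the 21 pieces gives the next term.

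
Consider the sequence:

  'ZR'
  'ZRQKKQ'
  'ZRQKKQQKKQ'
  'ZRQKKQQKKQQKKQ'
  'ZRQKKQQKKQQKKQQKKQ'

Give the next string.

Every step adds QKKQ to the end: s(k+1) = s(k)·QKKQ.
One more step from ZRQKKQQKKQQKKQQKKQ gives the answer.

ZRQKKQQKKQQKKQQKKQQKKQ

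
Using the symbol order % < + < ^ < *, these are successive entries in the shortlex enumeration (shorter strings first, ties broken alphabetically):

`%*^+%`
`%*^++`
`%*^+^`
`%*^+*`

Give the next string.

%*^^%

Treat %*^+* as a base-4 numeral over the given alphabet and add one, carrying through any trailing *'s.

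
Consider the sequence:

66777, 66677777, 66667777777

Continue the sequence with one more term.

Each string has the form 6^{n+1} 7^{2n+1} (n = 1, 2, …).
For the next term, n = 4, so the run lengths are 5, 9.

66666777777777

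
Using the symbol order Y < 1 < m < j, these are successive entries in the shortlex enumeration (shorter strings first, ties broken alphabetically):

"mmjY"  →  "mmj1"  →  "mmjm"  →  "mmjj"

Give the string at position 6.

Stepping forward 2 times from mmjj: mmjj → mjYY, then the target.

mjY1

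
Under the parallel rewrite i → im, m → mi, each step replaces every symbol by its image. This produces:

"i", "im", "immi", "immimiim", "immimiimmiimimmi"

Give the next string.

Applying the rule to each of the 16 symbols of immimiimmiimimmi gives the pieces im mi mi im mi im im mi mi im im mi im mi mi im, which concatenate to the answer.

immimiimmiimimmimiimimmiimmimiim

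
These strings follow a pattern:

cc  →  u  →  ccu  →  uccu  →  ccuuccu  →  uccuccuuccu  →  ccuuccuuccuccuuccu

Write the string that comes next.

This is a Fibonacci-style word recurrence s(k) = s(k−2)·s(k−1): e.g. cc·u = ccu.
The next term joins uccuccuuccu and ccuuccuuccuccuuccu.

uccuccuuccuccuuccuuccuccuuccu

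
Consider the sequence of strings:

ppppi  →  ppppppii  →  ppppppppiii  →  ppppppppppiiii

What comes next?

ppppppppppppiiiii

Term n consists of 2n p's, followed by n-1 i's, where the shown terms are n = 2, 3, 4, 5.
At n = 6 the blocks have lengths 12, 5.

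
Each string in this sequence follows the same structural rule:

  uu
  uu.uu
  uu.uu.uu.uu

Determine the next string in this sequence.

s(k+1) = s(k)·.·s(k) — each term doubles the last with '.' between the halves.
Doubling uu.uu.uu.uu with '.' between the halves:

uu.uu.uu.uu.uu.uu.uu.uu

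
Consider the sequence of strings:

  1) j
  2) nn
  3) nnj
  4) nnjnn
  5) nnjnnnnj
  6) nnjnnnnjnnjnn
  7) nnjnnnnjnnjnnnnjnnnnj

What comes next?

This is a Fibonacci-style word recurrence s(k) = s(k−1)·s(k−2): e.g. nn·j = nnj.
Continuing: nnjnnnnjnnjnnnnjnnnnj · nnjnnnnjnnjnn gives term 8.

nnjnnnnjnnjnnnnjnnnnjnnjnnnnjnnjnn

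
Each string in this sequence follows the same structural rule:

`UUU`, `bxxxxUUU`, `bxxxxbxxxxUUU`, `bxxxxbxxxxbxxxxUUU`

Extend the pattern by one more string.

The strings grow by a fixed prefix bxxxx each time.
One more step from bxxxxbxxxxbxxxxUUU gives the answer.

bxxxxbxxxxbxxxxbxxxxUUU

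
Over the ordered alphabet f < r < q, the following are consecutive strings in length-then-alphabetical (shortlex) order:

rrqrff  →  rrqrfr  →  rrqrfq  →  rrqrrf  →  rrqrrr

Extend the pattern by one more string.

rrqrrq

Treat rrqrrr as a base-3 numeral over the given alphabet and add one, carrying through any trailing q's.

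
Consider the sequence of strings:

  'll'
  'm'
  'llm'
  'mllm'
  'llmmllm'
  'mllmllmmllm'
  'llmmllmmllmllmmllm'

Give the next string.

This is a Fibonacci-style word recurrence s(k) = s(k−2)·s(k−1): e.g. ll·m = llm.
Continuing: mllmllmmllm · llmmllmmllmllmmllm gives term 8.

mllmllmmllmllmmllmmllmllmmllm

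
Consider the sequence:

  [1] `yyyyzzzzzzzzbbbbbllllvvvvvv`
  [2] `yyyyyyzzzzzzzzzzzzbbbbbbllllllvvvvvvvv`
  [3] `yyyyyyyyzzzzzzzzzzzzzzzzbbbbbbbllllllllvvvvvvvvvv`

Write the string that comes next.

yyyyyyyyyyzzzzzzzzzzzzzzzzzzzzbbbbbbbbllllllllllvvvvvvvvvvvv

The n-th term is 2n y's then 4n z's then n+3 b's then 2n l's then 2n+2 v's, where the shown terms are n = 2, 3, 4.
For the next term, n = 5, so the run lengths are 10, 20, 8, 10, 12.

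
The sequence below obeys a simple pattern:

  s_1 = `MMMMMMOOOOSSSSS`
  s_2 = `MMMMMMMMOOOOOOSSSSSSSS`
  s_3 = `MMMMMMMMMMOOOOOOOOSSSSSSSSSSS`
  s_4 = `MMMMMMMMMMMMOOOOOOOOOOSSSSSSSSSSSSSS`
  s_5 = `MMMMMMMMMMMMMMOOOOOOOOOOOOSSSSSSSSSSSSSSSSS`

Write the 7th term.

The n-th term is 2n+2 M's then 2n O's then 3n-1 S's, where the shown terms are n = 2, 3, 4, 5, 6.
For term 7, n = 8, so the run lengths are 18, 16, 23.

MMMMMMMMMMMMMMMMMMOOOOOOOOOOOOOOOOSSSSSSSSSSSSSSSSSSSSSSS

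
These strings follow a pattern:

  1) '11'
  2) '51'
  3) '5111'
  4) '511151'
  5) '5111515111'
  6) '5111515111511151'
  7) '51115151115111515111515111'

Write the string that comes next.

This is a Fibonacci-style word recurrence s(k) = s(k−1)·s(k−2): e.g. 51·11 = 5111.
Continuing: 51115151115111515111515111 · 5111515111511151 gives term 8.

511151511151115151115151115111515111511151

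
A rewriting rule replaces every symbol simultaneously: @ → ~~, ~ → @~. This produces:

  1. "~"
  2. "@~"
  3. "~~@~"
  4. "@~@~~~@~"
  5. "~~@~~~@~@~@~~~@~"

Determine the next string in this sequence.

@~@~~~@~@~@~~~@~~~@~~~@~@~@~~~@~

φ(~~@~~~@~@~@~~~@~) expands symbol-by-symbol to @~ @~ ~~ @~ @~ @~ ~~ @~ ~~ @~ ~~ @~ @~ @~ ~~ @~; joining the 16 pieces gives the next term.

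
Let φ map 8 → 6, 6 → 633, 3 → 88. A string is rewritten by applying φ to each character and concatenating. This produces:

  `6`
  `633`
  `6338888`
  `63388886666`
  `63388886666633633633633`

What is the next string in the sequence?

Rewriting the 23 symbols of 63388886666633633633633 one by one yields 633 88 88 6 6 6 6 633 633 633 633 633 88 88 633 88 88 633 88 88 633 88 88; concatenated:

633888866666336336336336338888633888863388886338888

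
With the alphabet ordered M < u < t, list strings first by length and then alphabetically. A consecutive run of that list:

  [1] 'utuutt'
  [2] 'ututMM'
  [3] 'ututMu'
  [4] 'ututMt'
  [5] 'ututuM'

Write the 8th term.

Continuing the enumeration 3 steps past ututuM: ututuM → ututuu → ututut → (answer).

ututtM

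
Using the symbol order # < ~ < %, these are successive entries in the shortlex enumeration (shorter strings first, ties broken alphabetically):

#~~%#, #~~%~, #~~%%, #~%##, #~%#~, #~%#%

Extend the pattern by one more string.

Find the rightmost character of #~%#% below %, bump it to the next letter, and reset everything to its right to #.

#~%~#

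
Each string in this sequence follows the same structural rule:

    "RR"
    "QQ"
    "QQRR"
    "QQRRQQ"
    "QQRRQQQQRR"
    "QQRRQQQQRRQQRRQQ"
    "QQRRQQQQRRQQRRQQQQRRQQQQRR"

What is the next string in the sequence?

Each term (from the third on) is the previous term followed by the one before it: term 3 = QQ·RR = QQRR.
Continuing: QQRRQQQQRRQQRRQQQQRRQQQQRR · QQRRQQQQRRQQRRQQ gives term 8.

QQRRQQQQRRQQRRQQQQRRQQQQRRQQRRQQQQRRQQRRQQ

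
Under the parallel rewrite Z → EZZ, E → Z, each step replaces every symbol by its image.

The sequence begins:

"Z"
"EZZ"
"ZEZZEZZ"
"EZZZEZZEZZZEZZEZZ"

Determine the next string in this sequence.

Rewriting the 17 symbols of EZZZEZZEZZZEZZEZZ one by one yields Z EZZ EZZ EZZ Z EZZ EZZ Z EZZ EZZ EZZ Z EZZ EZZ Z EZZ EZZ; concatenated:

ZEZZEZZEZZZEZZEZZZEZZEZZEZZZEZZEZZZEZZEZZ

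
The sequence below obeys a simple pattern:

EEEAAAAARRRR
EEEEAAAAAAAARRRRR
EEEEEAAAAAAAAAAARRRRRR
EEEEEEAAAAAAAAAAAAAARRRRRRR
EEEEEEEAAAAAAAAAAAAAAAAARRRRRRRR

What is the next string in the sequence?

EEEEEEEEAAAAAAAAAAAAAAAAAAAARRRRRRRRR

Term n consists of n+1 E's, followed by 3n-1 A's, followed by n+2 R's, where the shown terms are n = 2, 3, 4, 5, 6.
For the next term, n = 7, so the run lengths are 8, 20, 9.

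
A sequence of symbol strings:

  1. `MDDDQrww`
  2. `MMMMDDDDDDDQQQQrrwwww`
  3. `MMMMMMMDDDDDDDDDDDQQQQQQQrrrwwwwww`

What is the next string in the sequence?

MMMMMMMMMMDDDDDDDDDDDDDDDQQQQQQQQQQrrrrwwwwwwww

Reading off run lengths: M runs 1, 4, 7; D runs 3, 7, 11; Q runs 1, 4, 7; r runs 1, 2, 3; w runs 2, 4, 6 — each is linear in n (n = 1, 2, …).
Setting n = 4 gives 10, 15, 10, 4, 8 characters in each block.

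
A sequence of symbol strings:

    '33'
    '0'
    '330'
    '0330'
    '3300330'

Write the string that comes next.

03303300330

Each term (from the third on) is the two preceding terms concatenated in order: term 3 = 33·0 = 330.
The next term joins 0330 and 3300330.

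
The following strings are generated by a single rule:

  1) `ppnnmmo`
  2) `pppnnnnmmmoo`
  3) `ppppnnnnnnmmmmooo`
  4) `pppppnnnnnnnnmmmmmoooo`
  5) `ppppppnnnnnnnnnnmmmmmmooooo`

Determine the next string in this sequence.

Term n consists of n+1 p's, followed by 2n n's, followed by n+1 m's, followed by n o's (n = 1, 2, …).
At n = 6 the blocks have lengths 7, 12, 7, 6.

pppppppnnnnnnnnnnnnmmmmmmmoooooo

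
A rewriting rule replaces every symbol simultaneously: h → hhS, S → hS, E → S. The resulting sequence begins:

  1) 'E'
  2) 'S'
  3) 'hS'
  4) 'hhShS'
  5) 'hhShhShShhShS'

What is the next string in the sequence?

Applying the rule to each of the 13 symbols of hhShhShShhShS gives the pieces hhS hhS hS hhS hhS hS hhS hS hhS hhS hS hhS hS, which concatenate to the answer.

hhShhShShhShhShShhShShhShhShShhShS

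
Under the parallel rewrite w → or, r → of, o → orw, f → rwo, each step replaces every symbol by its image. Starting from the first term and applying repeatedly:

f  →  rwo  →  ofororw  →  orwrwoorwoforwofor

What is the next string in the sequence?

Applying the rule to each of the 18 symbols of orwrwoorwoforwofor gives the pieces orw of or of or orw orw of or orw rwo orw of or orw rwo orw of, which concatenate to the answer.

orwoforofororworwofororwrwoorwofororwrwoorwof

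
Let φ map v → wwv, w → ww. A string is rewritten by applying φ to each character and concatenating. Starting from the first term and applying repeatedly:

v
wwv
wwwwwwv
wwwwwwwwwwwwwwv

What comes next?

Replace each of the 15 characters of wwwwwwwwwwwwwwv in place — ww ww ww ww ww ww ww ww ww ww ww ww ww ww wwv — and concatenate.

wwwwwwwwwwwwwwwwwwwwwwwwwwwwwwv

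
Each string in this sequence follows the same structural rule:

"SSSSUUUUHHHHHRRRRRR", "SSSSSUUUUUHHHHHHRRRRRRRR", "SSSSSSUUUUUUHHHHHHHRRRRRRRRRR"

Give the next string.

SSSSSSSUUUUUUUHHHHHHHHRRRRRRRRRRRR

Term n consists of n+1 S's, followed by n+1 U's, followed by n+2 H's, followed by 2n R's, where the shown terms are n = 3, 4, 5.
At n = 6 the blocks have lengths 7, 7, 8, 12.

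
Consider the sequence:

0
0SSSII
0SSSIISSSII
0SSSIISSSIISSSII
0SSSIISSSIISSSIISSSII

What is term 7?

The strings grow by a fixed suffix SSSII each time.
From 0SSSIISSSIISSSIISSSII, 2 further steps: 0SSSIISSSIISSSIISSSII → 0SSSIISSSIISSSIISSSIISSSII → (answer).

0SSSIISSSIISSSIISSSIISSSIISSSII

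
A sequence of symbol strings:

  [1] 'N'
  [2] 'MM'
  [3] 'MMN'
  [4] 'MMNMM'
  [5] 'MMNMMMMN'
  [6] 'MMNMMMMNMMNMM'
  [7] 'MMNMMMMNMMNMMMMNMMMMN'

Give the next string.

MMNMMMMNMMNMMMMNMMMMNMMNMMMMNMMNMM

This is a Fibonacci-style word recurrence s(k) = s(k−1)·s(k−2): e.g. MM·N = MMN.
Continuing: MMNMMMMNMMNMMMMNMMMMN · MMNMMMMNMMNMM gives term 8.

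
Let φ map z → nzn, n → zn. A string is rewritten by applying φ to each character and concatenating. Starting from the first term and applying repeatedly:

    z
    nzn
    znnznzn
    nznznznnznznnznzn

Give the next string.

Replace each of the 17 characters of nznznznnznznnznzn in place — zn nzn zn nzn zn nzn zn zn nzn zn nzn zn zn nzn zn nzn zn — and concatenate.

znnznznnznznnznznznnznznnznznznnznznnznzn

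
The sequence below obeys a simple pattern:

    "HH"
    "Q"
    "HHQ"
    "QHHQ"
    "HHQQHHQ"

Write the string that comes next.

QHHQHHQQHHQ

From term 3 onward, concatenate the second-to-last term with the last: HH·Q = HHQ, Q·HHQ = QHHQ, …
Continuing: QHHQ · HHQQHHQ gives term 6.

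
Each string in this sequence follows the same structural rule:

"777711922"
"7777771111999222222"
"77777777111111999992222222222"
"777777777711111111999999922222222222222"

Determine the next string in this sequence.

Reading off run lengths: 7 runs 4, 6, 8, 10; 1 runs 2, 4, 6, 8; 9 runs 1, 3, 5, 7; 2 runs 2, 6, 10, 14 — each is linear in n (n = 1, 2, …).
For the next term, n = 5, so the run lengths are 12, 10, 9, 18.

7777777777771111111111999999999222222222222222222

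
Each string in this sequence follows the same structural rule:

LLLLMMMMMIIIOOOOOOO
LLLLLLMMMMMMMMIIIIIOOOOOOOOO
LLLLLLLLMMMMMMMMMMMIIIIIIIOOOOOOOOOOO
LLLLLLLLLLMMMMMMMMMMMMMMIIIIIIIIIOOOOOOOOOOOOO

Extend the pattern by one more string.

The n-th term is 2n L's then 3n-1 M's then 2n-1 I's then 2n+3 O's, where the shown terms are n = 2, 3, 4, 5.
For the next term, n = 6, so the run lengths are 12, 17, 11, 15.

LLLLLLLLLLLLMMMMMMMMMMMMMMMMMIIIIIIIIIIIOOOOOOOOOOOOOOO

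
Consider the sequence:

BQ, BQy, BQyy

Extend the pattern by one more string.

Every step adds y to the end: s(k+1) = s(k)·y.
One more step from BQyy gives the answer.

BQyyy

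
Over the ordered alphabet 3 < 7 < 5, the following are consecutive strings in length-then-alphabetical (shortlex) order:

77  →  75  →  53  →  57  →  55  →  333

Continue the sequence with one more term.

Find the rightmost character of 333 below 5, bump it to the next letter, and reset everything to its right to 3.

337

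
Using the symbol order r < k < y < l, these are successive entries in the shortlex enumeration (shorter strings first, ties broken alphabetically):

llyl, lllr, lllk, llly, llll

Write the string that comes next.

rrrrr

llll is the last string of length 4, so the next is the first of length 5: r repeated 5 times.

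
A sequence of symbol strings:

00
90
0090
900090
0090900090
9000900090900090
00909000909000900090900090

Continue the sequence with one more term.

900090009090009000909000909000900090900090

Each term (from the third on) is the two preceding terms concatenated in order: term 3 = 00·90 = 0090.
The next term joins 9000900090900090 and 00909000909000900090900090.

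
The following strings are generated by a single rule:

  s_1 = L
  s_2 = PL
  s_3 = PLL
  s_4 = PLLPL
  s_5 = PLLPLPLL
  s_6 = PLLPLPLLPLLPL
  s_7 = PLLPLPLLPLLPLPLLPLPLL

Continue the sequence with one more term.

Each term (from the third on) is the previous term followed by the one before it: term 3 = PL·L = PLL.
Continuing: PLLPLPLLPLLPLPLLPLPLL · PLLPLPLLPLLPL gives term 8.

PLLPLPLLPLLPLPLLPLPLLPLLPLPLLPLLPL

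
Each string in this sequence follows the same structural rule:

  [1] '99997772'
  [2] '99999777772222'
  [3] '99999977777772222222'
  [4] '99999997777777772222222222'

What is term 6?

99999999977777777777772222222222222222

Each string has the form 9^{n+3} 7^{2n+1} 2^{3n-2} (n = 1, 2, …).
For term 6, n = 6, so the run lengths are 9, 13, 16.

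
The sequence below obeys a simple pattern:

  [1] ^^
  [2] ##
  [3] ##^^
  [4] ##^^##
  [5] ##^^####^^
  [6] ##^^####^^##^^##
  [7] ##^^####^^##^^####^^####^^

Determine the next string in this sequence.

This is a Fibonacci-style word recurrence s(k) = s(k−1)·s(k−2): e.g. ##·^^ = ##^^.
Continuing: ##^^####^^##^^####^^####^^ · ##^^####^^##^^## gives term 8.

##^^####^^##^^####^^####^^##^^####^^##^^##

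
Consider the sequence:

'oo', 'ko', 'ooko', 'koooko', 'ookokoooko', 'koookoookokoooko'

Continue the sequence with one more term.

ookokoookokoookoookokoooko

From term 3 onward, concatenate the second-to-last term with the last: oo·ko = ooko, ko·ooko = koooko, …
So term 7 is ookokoooko·koookoookokoooko.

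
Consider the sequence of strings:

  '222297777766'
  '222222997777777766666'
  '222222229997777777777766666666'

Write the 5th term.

Term n consists of 2n+2 2's, followed by n 9's, followed by 3n+2 7's, followed by 3n-1 6's (n = 1, 2, …).
At n = 5 the blocks have lengths 12, 5, 17, 14.

222222222222999997777777777777777766666666666666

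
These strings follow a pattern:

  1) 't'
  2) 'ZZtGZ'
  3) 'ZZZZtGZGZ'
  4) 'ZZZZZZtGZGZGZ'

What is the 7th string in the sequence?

ZZZZZZZZZZZZtGZGZGZGZGZGZ

Each term wraps the previous one in ZZ on the left and GZ on the right.
From ZZZZZZtGZGZGZ, 3 further steps: ZZZZZZtGZGZGZ → ZZZZZZZZtGZGZGZGZ → ZZZZZZZZZZtGZGZGZGZGZ → (answer).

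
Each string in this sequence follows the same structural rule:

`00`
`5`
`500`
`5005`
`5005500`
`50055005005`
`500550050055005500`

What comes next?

50055005005500550050055005005

Each term (from the third on) is the previous term followed by the one before it: term 3 = 5·00 = 500.
Continuing: 500550050055005500 · 50055005005 gives term 8.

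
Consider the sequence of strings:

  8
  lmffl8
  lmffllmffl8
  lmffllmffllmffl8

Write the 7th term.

The strings grow by a fixed prefix lmffl each time.
From lmffllmffllmffl8, 3 further steps: lmffllmffllmffl8 → lmffllmffllmffllmffl8 → lmffllmffllmffllmffllmffl8 → (answer).

lmffllmffllmffllmffllmffllmffl8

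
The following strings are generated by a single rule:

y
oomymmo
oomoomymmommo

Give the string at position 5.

s(k+1) = oom·s(k)·mmo, so each term gains oom as a prefix and mmo as a suffix.
From oomoomymmommo, 2 further steps: oomoomymmommo → oomoomoomymmommommo → (answer).

oomoomoomoomymmommommommo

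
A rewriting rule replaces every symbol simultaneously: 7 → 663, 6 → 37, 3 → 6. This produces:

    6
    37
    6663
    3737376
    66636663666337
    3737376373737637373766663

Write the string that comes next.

Rewriting the 25 symbols of 3737376373737637373766663 one by one yields 6 663 6 663 6 663 37 6 663 6 663 6 663 37 6 663 6 663 6 663 37 37 37 37 6; concatenated:

6663666366633766636663666337666366636663373737376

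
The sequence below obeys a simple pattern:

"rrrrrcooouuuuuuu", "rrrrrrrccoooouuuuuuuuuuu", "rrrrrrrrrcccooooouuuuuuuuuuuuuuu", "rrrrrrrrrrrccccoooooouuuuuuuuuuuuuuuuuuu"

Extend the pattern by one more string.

rrrrrrrrrrrrrcccccooooooouuuuuuuuuuuuuuuuuuuuuuu

The n-th term is 2n+3 r's then n c's then n+2 o's then 4n+3 u's (n = 1, 2, …).
For the next term, n = 5, so the run lengths are 13, 5, 7, 23.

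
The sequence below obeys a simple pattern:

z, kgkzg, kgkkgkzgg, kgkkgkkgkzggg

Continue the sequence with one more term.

Every step adds kgk to the front and g to the end of the previous string.
Applying this once more to kgkkgkkgkzggg:

kgkkgkkgkkgkzgggg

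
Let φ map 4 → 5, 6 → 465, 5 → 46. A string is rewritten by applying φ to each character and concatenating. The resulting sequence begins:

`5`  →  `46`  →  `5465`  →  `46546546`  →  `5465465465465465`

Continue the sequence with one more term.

Replace each of the 16 characters of 5465465465465465 in place — 46 5 465 46 5 465 46 5 465 46 5 465 46 5 465 46 — and concatenate.

46546546546546546546546546546546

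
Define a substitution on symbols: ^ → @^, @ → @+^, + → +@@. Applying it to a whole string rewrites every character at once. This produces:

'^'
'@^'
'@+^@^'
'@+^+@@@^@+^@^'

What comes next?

Replace each of the 13 characters of @+^+@@@^@+^@^ in place — @+^ +@@ @^ +@@ @+^ @+^ @+^ @^ @+^ +@@ @^ @+^ @^ — and concatenate.

@+^+@@@^+@@@+^@+^@+^@^@+^+@@@^@+^@^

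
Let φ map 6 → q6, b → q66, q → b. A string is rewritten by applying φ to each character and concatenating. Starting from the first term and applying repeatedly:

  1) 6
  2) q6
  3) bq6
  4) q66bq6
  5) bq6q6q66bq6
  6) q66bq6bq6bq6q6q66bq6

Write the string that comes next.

Rewriting the 20 symbols of q66bq6bq6bq6q6q66bq6 one by one yields b q6 q6 q66 b q6 q66 b q6 q66 b q6 b q6 b q6 q6 q66 b q6; concatenated:

bq6q6q66bq6q66bq6q66bq6bq6bq6q6q66bq6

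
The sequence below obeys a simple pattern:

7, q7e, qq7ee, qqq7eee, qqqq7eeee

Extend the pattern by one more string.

qqqqq7eeeee

Each term wraps the previous one in q on the left and e on the right.
One more step from qqqq7eeee gives the answer.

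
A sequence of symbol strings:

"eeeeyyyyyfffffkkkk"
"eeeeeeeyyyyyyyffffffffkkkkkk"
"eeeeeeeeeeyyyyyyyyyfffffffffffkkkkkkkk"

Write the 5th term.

eeeeeeeeeeeeeeeeyyyyyyyyyyyyyfffffffffffffffffkkkkkkkkkkkk

Term n consists of 3n-2 e's, followed by 2n+1 y's, followed by 3n-1 f's, followed by 2n k's, where the shown terms are n = 2, 3, 4.
Setting n = 6 gives 16, 13, 17, 12 characters in each block.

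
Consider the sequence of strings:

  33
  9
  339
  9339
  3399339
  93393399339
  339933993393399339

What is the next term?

Each term (from the third on) is the two preceding terms concatenated in order: term 3 = 33·9 = 339.
Continuing: 93393399339 · 339933993393399339 gives term 8.

93393399339339933993393399339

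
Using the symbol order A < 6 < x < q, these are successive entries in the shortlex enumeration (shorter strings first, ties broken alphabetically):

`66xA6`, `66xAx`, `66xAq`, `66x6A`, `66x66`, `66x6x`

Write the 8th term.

66xxA

Continuing the enumeration 2 steps past 66x6x: 66x6x → 66x6q → (answer).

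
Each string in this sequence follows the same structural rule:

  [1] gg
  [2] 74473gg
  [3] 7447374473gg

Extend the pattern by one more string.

The strings grow by a fixed prefix 74473 each time.
Applying this once more to 7447374473gg:

744737447374473gg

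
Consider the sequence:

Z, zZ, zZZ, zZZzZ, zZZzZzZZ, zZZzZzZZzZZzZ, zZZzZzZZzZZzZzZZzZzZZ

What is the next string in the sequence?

zZZzZzZZzZZzZzZZzZzZZzZZzZzZZzZZzZ

This is a Fibonacci-style word recurrence s(k) = s(k−1)·s(k−2): e.g. zZ·Z = zZZ.
Continuing: zZZzZzZZzZZzZzZZzZzZZ · zZZzZzZZzZZzZ gives term 8.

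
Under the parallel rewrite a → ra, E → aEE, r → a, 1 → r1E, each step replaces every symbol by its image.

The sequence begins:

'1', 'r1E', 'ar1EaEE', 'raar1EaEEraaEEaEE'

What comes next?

Replace each of the 17 characters of raar1EaEEraaEEaEE in place — a ra ra a r1E aEE ra aEE aEE a ra ra aEE aEE ra aEE aEE — and concatenate.

araraar1EaEEraaEEaEEararaaEEaEEraaEEaEE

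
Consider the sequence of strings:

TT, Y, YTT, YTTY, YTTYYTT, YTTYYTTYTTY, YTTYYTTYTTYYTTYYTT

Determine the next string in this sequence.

This is a Fibonacci-style word recurrence s(k) = s(k−1)·s(k−2): e.g. Y·TT = YTT.
Continuing: YTTYYTTYTTYYTTYYTT · YTTYYTTYTTY gives term 8.

YTTYYTTYTTYYTTYYTTYTTYYTTYTTY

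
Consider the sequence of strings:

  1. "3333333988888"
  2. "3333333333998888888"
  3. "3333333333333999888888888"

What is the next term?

Term n consists of 3n+1 3's, followed by n-1 9's, followed by 2n+1 8's, where the shown terms are n = 2, 3, 4.
For the next term, n = 5, so the run lengths are 16, 4, 11.

3333333333333333999988888888888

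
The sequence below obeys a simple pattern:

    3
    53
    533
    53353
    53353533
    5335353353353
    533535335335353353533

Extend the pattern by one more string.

Each term (from the third on) is the previous term followed by the one before it: term 3 = 53·3 = 533.
So term 8 is 533535335335353353533·5335353353353.

5335353353353533535335335353353353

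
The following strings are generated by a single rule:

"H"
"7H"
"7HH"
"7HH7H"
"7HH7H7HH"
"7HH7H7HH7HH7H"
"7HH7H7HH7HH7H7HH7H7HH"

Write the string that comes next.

7HH7H7HH7HH7H7HH7H7HH7HH7H7HH7HH7H

Each term (from the third on) is the previous term followed by the one before it: term 3 = 7H·H = 7HH.
The next term joins 7HH7H7HH7HH7H7HH7H7HH and 7HH7H7HH7HH7H.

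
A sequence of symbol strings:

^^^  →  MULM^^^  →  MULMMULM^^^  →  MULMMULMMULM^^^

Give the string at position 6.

Every step adds MULM at the front: s(k+1) = MULM·s(k).
From MULMMULMMULM^^^, 2 further steps: MULMMULMMULM^^^ → MULMMULMMULMMULM^^^ → (answer).

MULMMULMMULMMULMMULM^^^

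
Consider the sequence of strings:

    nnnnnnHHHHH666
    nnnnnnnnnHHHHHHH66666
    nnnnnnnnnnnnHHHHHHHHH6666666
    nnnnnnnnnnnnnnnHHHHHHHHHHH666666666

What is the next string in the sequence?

The n-th term is 3n n's then 2n+1 H's then 2n-1 6's, where the shown terms are n = 2, 3, 4, 5.
For the next term, n = 6, so the run lengths are 18, 13, 11.

nnnnnnnnnnnnnnnnnnHHHHHHHHHHHHH66666666666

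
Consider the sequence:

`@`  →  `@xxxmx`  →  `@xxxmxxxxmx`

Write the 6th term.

@xxxmxxxxmxxxxmxxxxmxxxxmx

Each term is the previous one with xxxmx appended.
From @xxxmxxxxmx, 3 further steps: @xxxmxxxxmx → @xxxmxxxxmxxxxmx → @xxxmxxxxmxxxxmxxxxmx → (answer).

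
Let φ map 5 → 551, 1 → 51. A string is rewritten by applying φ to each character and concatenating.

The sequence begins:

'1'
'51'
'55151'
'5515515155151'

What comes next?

Rewriting the 13 symbols of 5515515155151 one by one yields 551 551 51 551 551 51 551 51 551 551 51 551 51; concatenated:

5515515155155151551515515515155151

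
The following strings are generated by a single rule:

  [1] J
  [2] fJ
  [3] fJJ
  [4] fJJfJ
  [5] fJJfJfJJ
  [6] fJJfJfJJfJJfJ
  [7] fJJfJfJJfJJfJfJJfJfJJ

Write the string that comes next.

fJJfJfJJfJJfJfJJfJfJJfJJfJfJJfJJfJ

Each term (from the third on) is the previous term followed by the one before it: term 3 = fJ·J = fJJ.
So term 8 is fJJfJfJJfJJfJfJJfJfJJ·fJJfJfJJfJJfJ.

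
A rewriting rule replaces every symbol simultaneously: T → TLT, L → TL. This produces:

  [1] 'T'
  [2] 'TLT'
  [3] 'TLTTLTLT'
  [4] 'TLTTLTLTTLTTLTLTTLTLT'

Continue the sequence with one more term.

Applying the rule to each of the 21 symbols of TLTTLTLTTLTTLTLTTLTLT gives the pieces TLT TL TLT TLT TL TLT TL TLT TLT TL TLT TLT TL TLT TL TLT TLT TL TLT TL TLT, which concatenate to the answer.

TLTTLTLTTLTTLTLTTLTLTTLTTLTLTTLTTLTLTTLTLTTLTTLTLTTLTLT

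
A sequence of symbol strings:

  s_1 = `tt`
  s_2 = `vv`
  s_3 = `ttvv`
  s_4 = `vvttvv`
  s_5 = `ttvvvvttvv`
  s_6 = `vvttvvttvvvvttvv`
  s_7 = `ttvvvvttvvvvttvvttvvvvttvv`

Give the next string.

Each term (from the third on) is the two preceding terms concatenated in order: term 3 = tt·vv = ttvv.
So term 8 is vvttvvttvvvvttvv·ttvvvvttvvvvttvvttvvvvttvv.

vvttvvttvvvvttvvttvvvvttvvvvttvvttvvvvttvv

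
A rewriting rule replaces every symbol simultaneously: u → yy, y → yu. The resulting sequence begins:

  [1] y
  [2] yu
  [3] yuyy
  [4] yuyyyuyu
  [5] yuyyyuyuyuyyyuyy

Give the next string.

Rewriting the 16 symbols of yuyyyuyuyuyyyuyy one by one yields yu yy yu yu yu yy yu yy yu yy yu yu yu yy yu yu; concatenated:

yuyyyuyuyuyyyuyyyuyyyuyuyuyyyuyu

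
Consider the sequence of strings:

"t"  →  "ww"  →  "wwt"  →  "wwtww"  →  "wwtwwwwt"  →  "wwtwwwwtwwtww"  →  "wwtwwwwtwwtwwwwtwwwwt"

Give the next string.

Each term (from the third on) is the previous term followed by the one before it: term 3 = ww·t = wwt.
So term 8 is wwtwwwwtwwtwwwwtwwwwt·wwtwwwwtwwtww.

wwtwwwwtwwtwwwwtwwwwtwwtwwwwtwwtww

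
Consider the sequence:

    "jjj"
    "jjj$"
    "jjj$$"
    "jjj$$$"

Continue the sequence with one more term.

Each term is the previous one with $ appended.
One more step from jjj$$$ gives the answer.

jjj$$$$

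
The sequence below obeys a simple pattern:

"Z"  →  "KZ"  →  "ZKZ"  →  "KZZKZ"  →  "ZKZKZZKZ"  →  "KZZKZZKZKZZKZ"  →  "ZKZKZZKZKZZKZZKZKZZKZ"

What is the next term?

KZZKZZKZKZZKZZKZKZZKZKZZKZZKZKZZKZ

Each term (from the third on) is the two preceding terms concatenated in order: term 3 = Z·KZ = ZKZ.
The next term joins KZZKZZKZKZZKZ and ZKZKZZKZKZZKZZKZKZZKZ.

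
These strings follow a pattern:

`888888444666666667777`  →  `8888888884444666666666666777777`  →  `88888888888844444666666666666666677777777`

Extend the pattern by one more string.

888888888888888444444666666666666666666667777777777

Term n consists of 3n 8's, followed by n+1 4's, followed by 4n 6's, followed by 2n 7's, where the shown terms are n = 2, 3, 4.
At n = 5 the blocks have lengths 15, 6, 20, 10.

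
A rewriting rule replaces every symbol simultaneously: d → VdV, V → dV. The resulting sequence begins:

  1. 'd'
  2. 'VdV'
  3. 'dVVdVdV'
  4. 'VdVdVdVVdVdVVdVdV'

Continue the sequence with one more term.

Rewriting the 17 symbols of VdVdVdVVdVdVVdVdV one by one yields dV VdV dV VdV dV VdV dV dV VdV dV VdV dV dV VdV dV VdV dV; concatenated:

dVVdVdVVdVdVVdVdVdVVdVdVVdVdVdVVdVdVVdVdV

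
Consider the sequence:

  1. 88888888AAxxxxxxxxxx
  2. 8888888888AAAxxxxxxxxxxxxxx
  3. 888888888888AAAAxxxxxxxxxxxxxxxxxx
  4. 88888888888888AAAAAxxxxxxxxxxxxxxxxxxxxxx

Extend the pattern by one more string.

The n-th term is 2n+2 8's then n-1 A's then 4n-2 x's, where the shown terms are n = 3, 4, 5, 6.
For the next term, n = 7, so the run lengths are 16, 6, 26.

8888888888888888AAAAAAxxxxxxxxxxxxxxxxxxxxxxxxxx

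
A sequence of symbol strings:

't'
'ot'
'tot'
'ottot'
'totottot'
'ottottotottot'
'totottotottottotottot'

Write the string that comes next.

From term 3 onward, concatenate the second-to-last term with the last: t·ot = tot, ot·tot = ottot, …
So term 8 is ottottotottot·totottotottottotottot.

ottottotottottotottotottottotottot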